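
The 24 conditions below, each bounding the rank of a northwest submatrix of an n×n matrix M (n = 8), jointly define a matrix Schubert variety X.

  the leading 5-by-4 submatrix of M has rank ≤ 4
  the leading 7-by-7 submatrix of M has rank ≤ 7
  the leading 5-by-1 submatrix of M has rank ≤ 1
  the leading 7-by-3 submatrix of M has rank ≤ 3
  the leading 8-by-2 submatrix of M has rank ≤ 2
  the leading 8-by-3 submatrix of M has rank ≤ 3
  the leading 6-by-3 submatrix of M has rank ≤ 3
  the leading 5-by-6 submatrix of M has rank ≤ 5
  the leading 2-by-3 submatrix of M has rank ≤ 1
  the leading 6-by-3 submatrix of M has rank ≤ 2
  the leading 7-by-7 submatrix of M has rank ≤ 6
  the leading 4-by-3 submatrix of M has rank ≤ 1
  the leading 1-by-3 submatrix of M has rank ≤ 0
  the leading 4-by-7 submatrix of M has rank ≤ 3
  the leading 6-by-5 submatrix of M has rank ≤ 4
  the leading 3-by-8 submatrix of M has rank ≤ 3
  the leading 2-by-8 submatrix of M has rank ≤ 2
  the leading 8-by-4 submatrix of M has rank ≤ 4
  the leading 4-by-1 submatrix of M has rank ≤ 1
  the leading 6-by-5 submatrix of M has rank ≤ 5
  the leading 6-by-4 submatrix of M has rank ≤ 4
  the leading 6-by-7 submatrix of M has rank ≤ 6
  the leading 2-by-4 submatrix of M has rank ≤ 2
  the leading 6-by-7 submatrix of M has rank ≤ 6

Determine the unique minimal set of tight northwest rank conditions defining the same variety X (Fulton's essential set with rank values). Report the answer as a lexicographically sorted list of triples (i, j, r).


Rank table r_w(8×8) implied by the 24 constraints:

  row 1: 0  0  0  1  1  1  1  1
  row 2: 1  1  1  2  2  2  2  2
  row 3: 1  1  1  2  3  3  3  3
  row 4: 1  1  1  2  3  3  3  4
  row 5: 1  2  2  3  4  4  4  5
  row 6: 1  2  2  3  4  5  5  6
  row 7: 1  2  3  4  5  6  6  7
  row 8: 1  2  3  4  5  6  7  8

second differences of R give the permutation w = (4, 1, 5, 8, 2, 6, 3, 7).

ℓ(w)=10; the 4 essential cells (i,j,r):

[(1, 3, 0), (4, 3, 1), (4, 7, 3), (6, 3, 2)]


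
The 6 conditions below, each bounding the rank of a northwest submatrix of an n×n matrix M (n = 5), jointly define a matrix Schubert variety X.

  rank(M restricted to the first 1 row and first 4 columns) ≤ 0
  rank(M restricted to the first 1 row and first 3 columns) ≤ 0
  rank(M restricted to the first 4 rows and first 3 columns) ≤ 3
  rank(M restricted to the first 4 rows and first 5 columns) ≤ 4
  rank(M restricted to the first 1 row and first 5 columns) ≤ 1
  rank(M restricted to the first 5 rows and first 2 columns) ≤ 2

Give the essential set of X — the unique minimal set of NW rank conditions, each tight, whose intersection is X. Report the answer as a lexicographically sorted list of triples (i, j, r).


Propagating the 6 rank bounds to every northwest block:

  row 1: 0  0  0  0  1
  row 2: 1  1  1  1  2
  row 3: 1  2  2  2  3
  row 4: 1  2  3  3  4
  row 5: 1  2  3  4  5

so w = (5, 1, 2, 3, 4).

Fulton essential set (1 of the 4 Rothe cells):

[(1, 4, 0)]


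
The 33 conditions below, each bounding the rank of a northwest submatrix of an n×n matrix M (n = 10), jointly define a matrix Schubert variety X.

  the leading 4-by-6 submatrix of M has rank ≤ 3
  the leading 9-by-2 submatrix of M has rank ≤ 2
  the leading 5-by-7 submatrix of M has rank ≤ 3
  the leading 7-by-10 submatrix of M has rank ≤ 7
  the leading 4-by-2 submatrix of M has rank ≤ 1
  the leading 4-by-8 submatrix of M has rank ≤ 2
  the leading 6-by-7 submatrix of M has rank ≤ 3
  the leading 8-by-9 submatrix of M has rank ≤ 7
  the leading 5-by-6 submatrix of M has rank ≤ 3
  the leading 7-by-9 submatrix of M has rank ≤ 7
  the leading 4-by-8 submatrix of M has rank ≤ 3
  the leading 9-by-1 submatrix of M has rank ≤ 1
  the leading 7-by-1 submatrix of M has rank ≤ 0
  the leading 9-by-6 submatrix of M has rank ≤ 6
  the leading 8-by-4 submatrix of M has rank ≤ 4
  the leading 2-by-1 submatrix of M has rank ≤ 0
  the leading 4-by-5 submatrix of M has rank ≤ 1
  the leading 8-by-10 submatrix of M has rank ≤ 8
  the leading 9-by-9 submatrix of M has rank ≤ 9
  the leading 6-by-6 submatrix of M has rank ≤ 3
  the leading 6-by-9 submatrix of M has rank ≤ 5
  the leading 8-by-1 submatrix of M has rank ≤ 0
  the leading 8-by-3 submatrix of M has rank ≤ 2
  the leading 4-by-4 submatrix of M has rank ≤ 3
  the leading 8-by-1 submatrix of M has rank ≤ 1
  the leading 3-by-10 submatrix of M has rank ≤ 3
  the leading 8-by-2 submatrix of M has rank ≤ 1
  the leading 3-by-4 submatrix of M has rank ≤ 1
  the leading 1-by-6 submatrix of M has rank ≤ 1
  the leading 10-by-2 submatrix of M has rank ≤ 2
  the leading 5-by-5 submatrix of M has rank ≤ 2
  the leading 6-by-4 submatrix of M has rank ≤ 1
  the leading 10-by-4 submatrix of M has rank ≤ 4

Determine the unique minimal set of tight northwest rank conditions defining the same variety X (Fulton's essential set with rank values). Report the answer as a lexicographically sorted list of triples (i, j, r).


Reconstructing r_w from the 33 given conditions:

  i=1: 0 1 1 1 1 1 1 1 1 1
  i=2: 0 1 1 1 1 2 2 2 2 2
  i=3: 0 1 1 1 1 2 2 2 3 3
  i=4: 0 1 1 1 1 2 2 2 3 4
  i=5: 0 1 1 1 2 3 3 3 4 5
  i=6: 0 1 1 1 2 3 3 4 5 6
  i=7: 0 1 2 2 3 4 4 5 6 7
  i=8: 0 1 2 3 4 5 5 6 7 8
  i=9: 1 2 3 4 5 6 6 7 8 9
  i=10: 1 2 3 4 5 6 7 8 9 10

so w = (2, 6, 9, 10, 5, 8, 3, 4, 1, 7).

5 SE-corners of the 26-cell Rothe diagram give Ess(w):

[(4, 5, 1), (4, 8, 2), (6, 4, 1), (6, 7, 3), (8, 1, 0)]


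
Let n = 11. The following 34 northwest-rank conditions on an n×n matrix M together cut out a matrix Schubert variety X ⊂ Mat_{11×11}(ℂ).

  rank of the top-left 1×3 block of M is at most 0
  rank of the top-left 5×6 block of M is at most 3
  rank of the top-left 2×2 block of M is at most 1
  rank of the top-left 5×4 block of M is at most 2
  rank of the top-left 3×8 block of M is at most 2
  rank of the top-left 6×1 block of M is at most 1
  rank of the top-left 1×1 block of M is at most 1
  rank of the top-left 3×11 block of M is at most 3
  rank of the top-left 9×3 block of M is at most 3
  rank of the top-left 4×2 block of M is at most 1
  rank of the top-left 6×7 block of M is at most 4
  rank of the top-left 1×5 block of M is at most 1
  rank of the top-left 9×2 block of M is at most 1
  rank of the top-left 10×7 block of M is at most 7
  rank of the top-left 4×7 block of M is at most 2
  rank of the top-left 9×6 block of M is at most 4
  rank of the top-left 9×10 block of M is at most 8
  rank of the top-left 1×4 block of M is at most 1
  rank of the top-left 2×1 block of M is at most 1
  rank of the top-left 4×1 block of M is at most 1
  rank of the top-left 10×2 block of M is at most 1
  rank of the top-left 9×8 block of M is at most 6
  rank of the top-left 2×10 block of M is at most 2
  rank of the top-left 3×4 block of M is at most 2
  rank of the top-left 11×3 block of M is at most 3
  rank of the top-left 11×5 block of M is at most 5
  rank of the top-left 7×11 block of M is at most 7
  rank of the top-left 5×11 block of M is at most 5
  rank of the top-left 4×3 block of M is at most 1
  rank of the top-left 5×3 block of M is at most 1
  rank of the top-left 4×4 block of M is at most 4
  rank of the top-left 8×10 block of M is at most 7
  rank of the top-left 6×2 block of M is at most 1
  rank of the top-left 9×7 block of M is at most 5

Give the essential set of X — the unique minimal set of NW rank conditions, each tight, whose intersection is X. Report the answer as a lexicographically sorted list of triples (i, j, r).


Computing R[i][j] = min implied NW-rank bound (n=11, 34 conditions):

  row 1: 0, 0, 0, 1, 1, 1, 1, 1, 1, 1, 1
  row 2: 1, 1, 1, 2, 2, 2, 2, 2, 2, 2, 2
  row 3: 1, 1, 1, 2, 2, 2, 2, 2, 3, 3, 3
  row 4: 1, 1, 1, 2, 2, 2, 2, 3, 4, 4, 4
  row 5: 1, 1, 1, 2, 3, 3, 3, 4, 5, 5, 5
  row 6: 1, 1, 2, 3, 4, 4, 4, 5, 6, 6, 6
  row 7: 1, 1, 2, 3, 4, 4, 5, 6, 7, 7, 7
  row 8: 1, 1, 2, 3, 4, 4, 5, 6, 7, 7, 8
  row 9: 1, 1, 2, 3, 4, 4, 5, 6, 7, 8, 9
  row 10: 1, 1, 2, 3, 4, 5, 6, 7, 8, 9, 10
  row 11: 1, 2, 3, 4, 5, 6, 7, 8, 9, 10, 11

so w = (4, 1, 9, 8, 5, 3, 7, 11, 10, 6, 2).

Rothe diagram D(w) (25 cells), 7 SE-corners (essential conditions):

[(1, 3, 0), (3, 8, 2), (4, 7, 2), (5, 3, 1), (8, 10, 7), (9, 6, 4), (10, 2, 1)]


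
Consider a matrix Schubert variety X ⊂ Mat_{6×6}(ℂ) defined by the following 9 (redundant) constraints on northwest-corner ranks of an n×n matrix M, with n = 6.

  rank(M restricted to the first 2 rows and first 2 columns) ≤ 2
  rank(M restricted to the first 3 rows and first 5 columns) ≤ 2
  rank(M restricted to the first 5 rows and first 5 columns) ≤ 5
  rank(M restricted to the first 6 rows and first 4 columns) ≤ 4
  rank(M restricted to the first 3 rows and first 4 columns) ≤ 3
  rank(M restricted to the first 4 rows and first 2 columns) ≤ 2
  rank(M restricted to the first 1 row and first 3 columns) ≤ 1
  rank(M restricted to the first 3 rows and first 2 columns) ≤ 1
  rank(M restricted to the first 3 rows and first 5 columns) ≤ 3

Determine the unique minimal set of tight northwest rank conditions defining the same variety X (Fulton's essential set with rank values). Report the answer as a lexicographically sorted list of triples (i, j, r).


Reconstructing r_w from the 9 given conditions:

  1 | 1 | 1 | 1 | 1 | 1
  1 | 1 | 2 | 2 | 2 | 2
  1 | 1 | 2 | 2 | 2 | 3
  1 | 2 | 3 | 3 | 3 | 4
  1 | 2 | 3 | 4 | 4 | 5
  1 | 2 | 3 | 4 | 5 | 6

second differences of R give the permutation w = (1, 3, 6, 2, 4, 5).

D(w) has 4 cells with 2 SE-corners; essential set:

[(3, 2, 1), (3, 5, 2)]


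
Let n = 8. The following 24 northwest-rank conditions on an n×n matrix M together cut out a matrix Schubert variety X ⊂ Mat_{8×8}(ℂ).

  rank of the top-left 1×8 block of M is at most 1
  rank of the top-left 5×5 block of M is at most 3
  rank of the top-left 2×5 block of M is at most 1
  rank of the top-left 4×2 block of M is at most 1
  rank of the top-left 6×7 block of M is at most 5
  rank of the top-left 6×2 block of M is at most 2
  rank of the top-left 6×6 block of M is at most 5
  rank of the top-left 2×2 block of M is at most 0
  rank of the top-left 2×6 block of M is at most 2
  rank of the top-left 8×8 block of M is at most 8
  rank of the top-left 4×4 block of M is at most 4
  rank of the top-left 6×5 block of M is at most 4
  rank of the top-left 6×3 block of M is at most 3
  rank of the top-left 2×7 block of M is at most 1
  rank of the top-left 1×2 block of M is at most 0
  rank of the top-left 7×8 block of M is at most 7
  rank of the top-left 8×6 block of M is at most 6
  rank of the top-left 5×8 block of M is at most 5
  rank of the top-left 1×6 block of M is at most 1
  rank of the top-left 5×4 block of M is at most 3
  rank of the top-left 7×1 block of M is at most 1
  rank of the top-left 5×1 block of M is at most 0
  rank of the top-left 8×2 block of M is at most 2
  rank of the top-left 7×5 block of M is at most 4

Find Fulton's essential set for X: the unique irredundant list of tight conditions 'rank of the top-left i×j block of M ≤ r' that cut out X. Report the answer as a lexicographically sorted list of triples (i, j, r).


Reconstructing r_w from the 24 given conditions:

  i=1: 0, 0, 1, 1, 1, 1, 1, 1
  i=2: 0, 0, 1, 1, 1, 1, 1, 2
  i=3: 0, 1, 2, 2, 2, 2, 2, 3
  i=4: 0, 1, 2, 3, 3, 3, 3, 4
  i=5: 0, 1, 2, 3, 3, 4, 4, 5
  i=6: 1, 2, 3, 4, 4, 5, 5, 6
  i=7: 1, 2, 3, 4, 4, 5, 6, 7
  i=8: 1, 2, 3, 4, 5, 6, 7, 8

giving w = (3, 8, 2, 4, 6, 1, 7, 5) via Δ²R.

D(w) has 13 cells with 5 SE-corners; essential set:

[(2, 2, 0), (2, 7, 1), (5, 1, 0), (5, 5, 3), (7, 5, 4)]


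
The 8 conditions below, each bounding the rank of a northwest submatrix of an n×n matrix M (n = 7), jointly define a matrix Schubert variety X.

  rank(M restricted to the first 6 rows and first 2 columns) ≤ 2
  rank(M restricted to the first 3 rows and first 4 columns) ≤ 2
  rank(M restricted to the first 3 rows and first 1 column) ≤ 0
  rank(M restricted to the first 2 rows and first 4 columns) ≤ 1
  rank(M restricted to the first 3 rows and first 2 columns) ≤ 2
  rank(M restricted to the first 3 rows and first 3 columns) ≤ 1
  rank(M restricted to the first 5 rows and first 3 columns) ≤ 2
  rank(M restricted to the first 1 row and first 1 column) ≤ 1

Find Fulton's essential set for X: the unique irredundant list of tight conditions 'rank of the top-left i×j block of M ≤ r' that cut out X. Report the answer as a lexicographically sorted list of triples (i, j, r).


Rank table r_w(7×7) implied by the 8 constraints:

  0 | 1 | 1 | 1 | 1 | 1 | 1
  0 | 1 | 1 | 1 | 2 | 2 | 2
  0 | 1 | 1 | 2 | 3 | 3 | 3
  1 | 2 | 2 | 3 | 4 | 4 | 4
  1 | 2 | 2 | 3 | 4 | 5 | 5
  1 | 2 | 3 | 4 | 5 | 6 | 6
  1 | 2 | 3 | 4 | 5 | 6 | 7

the unique w with this rank table is (2, 5, 4, 1, 6, 3, 7).

D(w) has 7 cells with 4 SE-corners; essential set:

[(2, 4, 1), (3, 1, 0), (3, 3, 1), (5, 3, 2)]


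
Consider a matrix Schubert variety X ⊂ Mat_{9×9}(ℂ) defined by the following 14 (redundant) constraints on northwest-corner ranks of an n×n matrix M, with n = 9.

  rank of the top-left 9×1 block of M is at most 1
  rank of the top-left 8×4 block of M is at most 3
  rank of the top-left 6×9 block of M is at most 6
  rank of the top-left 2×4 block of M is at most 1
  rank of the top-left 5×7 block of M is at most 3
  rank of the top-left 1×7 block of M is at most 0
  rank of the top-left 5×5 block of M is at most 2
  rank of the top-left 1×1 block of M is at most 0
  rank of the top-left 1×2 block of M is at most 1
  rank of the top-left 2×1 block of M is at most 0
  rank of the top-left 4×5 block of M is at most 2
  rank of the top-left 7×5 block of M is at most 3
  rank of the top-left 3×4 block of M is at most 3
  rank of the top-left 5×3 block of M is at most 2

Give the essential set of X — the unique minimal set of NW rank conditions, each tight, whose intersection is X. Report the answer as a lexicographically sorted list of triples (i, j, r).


Reconstructing r_w from the 14 given conditions:

  i=1: 0, 0, 0, 0, 0, 0, 0, 1, 1
  i=2: 0, 1, 1, 1, 1, 1, 1, 2, 2
  i=3: 1, 2, 2, 2, 2, 2, 2, 3, 3
  i=4: 1, 2, 2, 2, 2, 3, 3, 4, 4
  i=5: 1, 2, 2, 2, 2, 3, 3, 4, 5
  i=6: 1, 2, 3, 3, 3, 4, 4, 5, 6
  i=7: 1, 2, 3, 3, 3, 4, 5, 6, 7
  i=8: 1, 2, 3, 3, 4, 5, 6, 7, 8
  i=9: 1, 2, 3, 4, 5, 6, 7, 8, 9

giving w = (8, 2, 1, 6, 9, 3, 7, 5, 4) via Δ²R.

D(w) has 18 cells with 6 SE-corners; essential set:

[(1, 7, 0), (2, 1, 0), (5, 5, 2), (5, 7, 3), (7, 5, 3), (8, 4, 3)]


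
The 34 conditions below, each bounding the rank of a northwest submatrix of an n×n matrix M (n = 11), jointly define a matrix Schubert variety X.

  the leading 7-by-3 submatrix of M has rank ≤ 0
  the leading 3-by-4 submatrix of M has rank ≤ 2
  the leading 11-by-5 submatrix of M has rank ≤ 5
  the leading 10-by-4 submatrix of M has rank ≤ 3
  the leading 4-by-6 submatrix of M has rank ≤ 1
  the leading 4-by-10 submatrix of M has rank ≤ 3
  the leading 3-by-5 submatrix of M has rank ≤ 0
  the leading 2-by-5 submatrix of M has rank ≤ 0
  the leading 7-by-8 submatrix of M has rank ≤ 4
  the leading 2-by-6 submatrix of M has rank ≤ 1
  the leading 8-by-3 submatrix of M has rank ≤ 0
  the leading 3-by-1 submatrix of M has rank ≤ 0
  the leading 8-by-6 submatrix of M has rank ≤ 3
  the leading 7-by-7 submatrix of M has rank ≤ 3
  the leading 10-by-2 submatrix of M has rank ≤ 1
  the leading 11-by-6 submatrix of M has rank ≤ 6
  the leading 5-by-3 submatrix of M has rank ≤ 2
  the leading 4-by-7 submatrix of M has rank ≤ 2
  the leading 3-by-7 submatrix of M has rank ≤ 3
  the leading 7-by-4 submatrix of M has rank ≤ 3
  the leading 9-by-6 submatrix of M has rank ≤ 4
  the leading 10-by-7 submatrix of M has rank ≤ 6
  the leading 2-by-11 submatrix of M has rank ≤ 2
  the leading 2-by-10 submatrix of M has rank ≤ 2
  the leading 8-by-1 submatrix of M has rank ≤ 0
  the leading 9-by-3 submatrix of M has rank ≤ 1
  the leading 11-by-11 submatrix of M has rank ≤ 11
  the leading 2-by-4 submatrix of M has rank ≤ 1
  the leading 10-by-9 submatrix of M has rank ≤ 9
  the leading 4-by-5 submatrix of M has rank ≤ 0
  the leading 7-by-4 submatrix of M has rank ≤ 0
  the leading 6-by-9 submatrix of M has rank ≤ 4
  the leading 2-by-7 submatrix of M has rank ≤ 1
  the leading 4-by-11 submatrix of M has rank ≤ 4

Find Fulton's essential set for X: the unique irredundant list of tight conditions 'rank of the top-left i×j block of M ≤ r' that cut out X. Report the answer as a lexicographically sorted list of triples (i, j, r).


Rank table r_w(11×11) implied by the 34 constraints:

  0 0 0 0 0 1 1 1 1 1 1
  0 0 0 0 0 1 1 2 2 2 2
  0 0 0 0 0 1 2 3 3 3 3
  0 0 0 0 0 1 2 3 3 3 4
  0 0 0 0 1 2 3 4 4 4 5
  0 0 0 0 1 2 3 4 4 5 6
  0 0 0 0 1 2 3 4 5 6 7
  0 0 0 1 2 3 4 5 6 7 8
  1 1 1 2 3 4 5 6 7 8 9
  1 1 2 3 4 5 6 7 8 9 10
  1 2 3 4 5 6 7 8 9 10 11

so w = (6, 8, 7, 11, 5, 10, 9, 4, 1, 3, 2).

Fulton essential set (7 of the 40 Rothe cells):

[(2, 7, 1), (4, 5, 0), (4, 10, 3), (6, 9, 4), (7, 4, 0), (8, 3, 0), (10, 2, 1)]


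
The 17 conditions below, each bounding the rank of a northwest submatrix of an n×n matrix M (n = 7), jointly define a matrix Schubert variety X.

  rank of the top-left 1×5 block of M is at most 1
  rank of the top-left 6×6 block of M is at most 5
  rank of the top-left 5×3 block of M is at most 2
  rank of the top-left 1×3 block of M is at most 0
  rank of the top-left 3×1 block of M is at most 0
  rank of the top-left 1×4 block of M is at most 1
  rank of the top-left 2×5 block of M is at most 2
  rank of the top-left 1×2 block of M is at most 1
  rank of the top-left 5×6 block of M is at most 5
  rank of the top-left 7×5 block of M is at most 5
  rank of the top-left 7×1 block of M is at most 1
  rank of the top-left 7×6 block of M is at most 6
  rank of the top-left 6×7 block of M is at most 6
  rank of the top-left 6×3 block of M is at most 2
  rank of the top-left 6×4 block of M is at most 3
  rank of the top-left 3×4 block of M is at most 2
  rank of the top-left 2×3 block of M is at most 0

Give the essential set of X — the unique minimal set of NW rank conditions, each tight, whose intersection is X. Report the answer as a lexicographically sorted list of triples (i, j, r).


Recovering R(i,j) via the rank-extension bound from the 17 conditions:

  i=1: 0  0  0  1  1  1  1
  i=2: 0  0  0  1  2  2  2
  i=3: 0  1  1  2  3  3  3
  i=4: 1  2  2  3  4  4  4
  i=5: 1  2  2  3  4  5  5
  i=6: 1  2  2  3  4  5  6
  i=7: 1  2  3  4  5  6  7

reading off 1-entries of Δ²R: w = (4, 5, 2, 1, 6, 7, 3).

3 SE-corners of the 9-cell Rothe diagram give Ess(w):

[(2, 3, 0), (3, 1, 0), (6, 3, 2)]


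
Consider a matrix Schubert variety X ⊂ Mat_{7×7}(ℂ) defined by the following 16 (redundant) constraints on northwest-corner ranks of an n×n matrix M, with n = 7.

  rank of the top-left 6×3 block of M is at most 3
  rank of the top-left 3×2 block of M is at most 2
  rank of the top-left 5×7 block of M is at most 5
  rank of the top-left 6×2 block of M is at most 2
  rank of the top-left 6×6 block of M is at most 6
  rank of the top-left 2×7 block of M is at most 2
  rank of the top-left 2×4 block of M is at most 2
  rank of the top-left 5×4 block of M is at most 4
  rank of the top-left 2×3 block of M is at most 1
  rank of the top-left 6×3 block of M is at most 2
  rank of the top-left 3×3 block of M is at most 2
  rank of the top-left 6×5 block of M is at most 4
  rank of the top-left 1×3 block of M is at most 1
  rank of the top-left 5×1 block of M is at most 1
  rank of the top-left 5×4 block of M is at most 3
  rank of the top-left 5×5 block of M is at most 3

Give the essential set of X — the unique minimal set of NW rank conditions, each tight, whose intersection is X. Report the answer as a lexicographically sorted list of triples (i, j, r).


Recovering R(i,j) via the rank-extension bound from the 16 conditions:

  row 1: 1  1  1  1  1  1  1
  row 2: 1  1  1  2  2  2  2
  row 3: 1  2  2  3  3  3  3
  row 4: 1  2  2  3  3  4  4
  row 5: 1  2  2  3  3  4  5
  row 6: 1  2  2  3  4  5  6
  row 7: 1  2  3  4  5  6  7

hence w(1..7) = (1, 4, 2, 6, 7, 5, 3).

Fulton essential set (3 of the 7 Rothe cells):

[(2, 3, 1), (5, 5, 3), (6, 3, 2)]


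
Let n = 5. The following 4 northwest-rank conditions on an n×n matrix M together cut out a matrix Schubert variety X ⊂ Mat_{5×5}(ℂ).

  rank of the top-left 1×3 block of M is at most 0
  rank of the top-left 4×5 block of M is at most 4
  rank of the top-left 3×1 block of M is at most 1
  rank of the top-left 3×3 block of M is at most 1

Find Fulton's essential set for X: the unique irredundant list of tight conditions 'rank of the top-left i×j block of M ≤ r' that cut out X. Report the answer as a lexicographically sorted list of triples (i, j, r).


Propagating the 4 rank bounds to every northwest block:

  row 1: 0, 0, 0, 1, 1
  row 2: 1, 1, 1, 2, 2
  row 3: 1, 1, 1, 2, 3
  row 4: 1, 2, 2, 3, 4
  row 5: 1, 2, 3, 4, 5

giving w = (4, 1, 5, 2, 3) via Δ²R.

Fulton essential set (2 of the 5 Rothe cells):

[(1, 3, 0), (3, 3, 1)]


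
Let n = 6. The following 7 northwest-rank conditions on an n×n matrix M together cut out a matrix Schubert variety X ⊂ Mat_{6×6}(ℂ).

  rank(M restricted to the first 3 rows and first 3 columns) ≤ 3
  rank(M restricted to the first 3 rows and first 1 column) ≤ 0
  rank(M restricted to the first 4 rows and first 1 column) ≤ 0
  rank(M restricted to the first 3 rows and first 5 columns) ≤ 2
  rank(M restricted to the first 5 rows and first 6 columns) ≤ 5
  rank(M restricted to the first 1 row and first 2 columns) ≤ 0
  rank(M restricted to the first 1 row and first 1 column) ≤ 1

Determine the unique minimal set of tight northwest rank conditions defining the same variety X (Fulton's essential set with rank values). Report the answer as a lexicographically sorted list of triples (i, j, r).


Propagating the 7 rank bounds to every northwest block:

  0 0 1 1 1 1
  0 1 2 2 2 2
  0 1 2 2 2 3
  0 1 2 3 3 4
  1 2 3 4 4 5
  1 2 3 4 5 6

giving w = (3, 2, 6, 4, 1, 5) via Δ²R.

|D(w)|=7, |Ess(w)|=3:

[(1, 2, 0), (3, 5, 2), (4, 1, 0)]


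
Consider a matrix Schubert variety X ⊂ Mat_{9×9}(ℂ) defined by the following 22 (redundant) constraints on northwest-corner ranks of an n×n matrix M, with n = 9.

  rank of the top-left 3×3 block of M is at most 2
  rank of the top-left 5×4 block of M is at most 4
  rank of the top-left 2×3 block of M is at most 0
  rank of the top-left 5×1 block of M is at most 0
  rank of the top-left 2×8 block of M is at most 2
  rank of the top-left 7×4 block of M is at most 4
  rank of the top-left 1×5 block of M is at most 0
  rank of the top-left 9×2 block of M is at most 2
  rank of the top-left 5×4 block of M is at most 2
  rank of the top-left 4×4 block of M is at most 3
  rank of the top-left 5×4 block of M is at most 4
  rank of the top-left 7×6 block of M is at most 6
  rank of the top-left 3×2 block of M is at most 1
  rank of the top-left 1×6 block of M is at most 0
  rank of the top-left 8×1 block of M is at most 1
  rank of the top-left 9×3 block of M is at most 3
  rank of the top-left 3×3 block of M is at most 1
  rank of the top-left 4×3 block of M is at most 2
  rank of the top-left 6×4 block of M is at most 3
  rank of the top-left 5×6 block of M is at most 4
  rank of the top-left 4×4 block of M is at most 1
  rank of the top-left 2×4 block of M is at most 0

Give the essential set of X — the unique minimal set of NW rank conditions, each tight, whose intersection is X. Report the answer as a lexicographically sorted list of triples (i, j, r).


Recovering R(i,j) via the rank-extension bound from the 22 conditions:

  row 1: 0 0 0 0 0 0 1 1 1
  row 2: 0 0 0 0 1 1 2 2 2
  row 3: 0 1 1 1 2 2 3 3 3
  row 4: 0 1 1 1 2 3 4 4 4
  row 5: 0 1 2 2 3 4 5 5 5
  row 6: 1 2 3 3 4 5 6 6 6
  row 7: 1 2 3 4 5 6 7 7 7
  row 8: 1 2 3 4 5 6 7 8 8
  row 9: 1 2 3 4 5 6 7 8 9

giving w = (7, 5, 2, 6, 3, 1, 4, 8, 9) via Δ²R.

Fulton essential set (4 of the 15 Rothe cells):

[(1, 6, 0), (2, 4, 0), (4, 4, 1), (5, 1, 0)]


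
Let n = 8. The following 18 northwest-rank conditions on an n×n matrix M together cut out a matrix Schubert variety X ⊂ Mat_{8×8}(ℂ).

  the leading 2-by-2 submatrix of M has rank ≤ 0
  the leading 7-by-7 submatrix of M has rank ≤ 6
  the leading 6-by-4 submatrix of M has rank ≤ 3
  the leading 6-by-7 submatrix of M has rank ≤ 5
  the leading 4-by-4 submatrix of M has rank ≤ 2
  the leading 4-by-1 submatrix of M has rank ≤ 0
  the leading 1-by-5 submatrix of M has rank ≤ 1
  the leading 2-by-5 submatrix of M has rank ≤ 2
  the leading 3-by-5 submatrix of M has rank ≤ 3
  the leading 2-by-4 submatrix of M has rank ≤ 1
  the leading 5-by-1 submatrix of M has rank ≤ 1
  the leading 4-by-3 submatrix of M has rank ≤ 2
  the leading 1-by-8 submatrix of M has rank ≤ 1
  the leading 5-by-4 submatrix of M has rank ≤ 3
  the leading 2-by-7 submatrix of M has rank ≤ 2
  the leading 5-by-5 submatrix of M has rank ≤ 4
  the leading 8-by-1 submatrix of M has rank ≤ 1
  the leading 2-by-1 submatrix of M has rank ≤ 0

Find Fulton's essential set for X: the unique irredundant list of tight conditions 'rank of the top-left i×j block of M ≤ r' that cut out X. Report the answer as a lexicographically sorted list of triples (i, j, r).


Propagating the 18 rank bounds to every northwest block:

  R[1]: 0  0  1  1  1  1  1  1
  R[2]: 0  0  1  1  2  2  2  2
  R[3]: 0  1  2  2  3  3  3  3
  R[4]: 0  1  2  2  3  4  4  4
  R[5]: 1  2  3  3  4  5  5  5
  R[6]: 1  2  3  3  4  5  5  6
  R[7]: 1  2  3  4  5  6  6  7
  R[8]: 1  2  3  4  5  6  7  8

the unique w with this rank table is (3, 5, 2, 6, 1, 8, 4, 7).

|D(w)|=10, |Ess(w)|=6:

[(2, 2, 0), (2, 4, 1), (4, 1, 0), (4, 4, 2), (6, 4, 3), (6, 7, 5)]


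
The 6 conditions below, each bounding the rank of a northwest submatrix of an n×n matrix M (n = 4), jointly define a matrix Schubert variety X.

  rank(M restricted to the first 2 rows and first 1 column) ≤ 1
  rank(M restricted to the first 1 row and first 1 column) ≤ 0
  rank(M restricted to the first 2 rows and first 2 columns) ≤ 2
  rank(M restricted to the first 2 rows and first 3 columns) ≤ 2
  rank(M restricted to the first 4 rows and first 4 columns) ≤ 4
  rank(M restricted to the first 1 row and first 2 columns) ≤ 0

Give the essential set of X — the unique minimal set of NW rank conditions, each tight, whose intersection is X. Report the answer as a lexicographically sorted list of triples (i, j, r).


The tightest implied rank at each (i,j), from the 6 conditions:

  0 | 0 | 1 | 1
  1 | 1 | 2 | 2
  1 | 2 | 3 | 3
  1 | 2 | 3 | 4

giving w = (3, 1, 2, 4) via Δ²R.

ℓ(w)=2; the 1 essential cell (i,j,r):

[(1, 2, 0)]


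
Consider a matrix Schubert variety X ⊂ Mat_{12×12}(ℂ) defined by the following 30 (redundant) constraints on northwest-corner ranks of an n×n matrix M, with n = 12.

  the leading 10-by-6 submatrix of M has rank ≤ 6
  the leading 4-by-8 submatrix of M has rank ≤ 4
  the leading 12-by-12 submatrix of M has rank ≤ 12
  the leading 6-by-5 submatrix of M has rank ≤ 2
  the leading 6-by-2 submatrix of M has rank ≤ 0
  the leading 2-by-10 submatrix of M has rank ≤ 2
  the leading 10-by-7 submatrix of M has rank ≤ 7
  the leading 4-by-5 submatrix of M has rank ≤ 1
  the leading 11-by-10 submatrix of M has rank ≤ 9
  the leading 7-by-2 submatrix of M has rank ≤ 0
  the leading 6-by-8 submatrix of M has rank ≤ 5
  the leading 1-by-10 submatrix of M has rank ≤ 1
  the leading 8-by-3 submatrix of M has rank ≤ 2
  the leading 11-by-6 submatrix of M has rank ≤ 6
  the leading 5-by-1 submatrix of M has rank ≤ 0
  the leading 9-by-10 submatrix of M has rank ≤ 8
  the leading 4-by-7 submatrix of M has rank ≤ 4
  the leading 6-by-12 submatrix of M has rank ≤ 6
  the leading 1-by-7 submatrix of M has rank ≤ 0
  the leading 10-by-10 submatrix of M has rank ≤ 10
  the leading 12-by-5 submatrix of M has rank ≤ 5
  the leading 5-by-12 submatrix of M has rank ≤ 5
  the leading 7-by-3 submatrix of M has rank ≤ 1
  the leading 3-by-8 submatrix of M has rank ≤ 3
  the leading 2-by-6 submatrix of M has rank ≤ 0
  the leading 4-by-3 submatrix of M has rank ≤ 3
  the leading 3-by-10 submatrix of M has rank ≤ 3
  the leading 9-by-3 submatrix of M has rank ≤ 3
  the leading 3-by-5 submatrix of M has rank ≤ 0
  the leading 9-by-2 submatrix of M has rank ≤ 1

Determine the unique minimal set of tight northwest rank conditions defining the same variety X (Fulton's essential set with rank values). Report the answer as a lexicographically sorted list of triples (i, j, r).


Reconstructing r_w from the 30 given conditions:

  0  0  0  0  0  0  0  1  1  1  1  1
  0  0  0  0  0  0  1  2  2  2  2  2
  0  0  0  0  0  1  2  3  3  3  3  3
  0  0  1  1  1  2  3  4  4  4  4  4
  0  0  1  2  2  3  4  5  5  5  5  5
  0  0  1  2  2  3  4  5  6  6  6  6
  0  0  1  2  3  4  5  6  7  7  7  7
  1  1  2  3  4  5  6  7  8  8  8  8
  1  1  2  3  4  5  6  7  8  8  9  9
  1  2  3  4  5  6  7  8  9  9  10  10
  1  2  3  4  5  6  7  8  9  9  10  11
  1  2  3  4  5  6  7  8  9  10  11  12

so w = (8, 7, 6, 3, 4, 9, 5, 1, 11, 2, 12, 10).

ℓ(w)=30; the 8 essential cells (i,j,r):

[(1, 7, 0), (2, 6, 0), (3, 5, 0), (6, 5, 2), (7, 2, 0), (9, 2, 1), (9, 10, 8), (11, 10, 9)]


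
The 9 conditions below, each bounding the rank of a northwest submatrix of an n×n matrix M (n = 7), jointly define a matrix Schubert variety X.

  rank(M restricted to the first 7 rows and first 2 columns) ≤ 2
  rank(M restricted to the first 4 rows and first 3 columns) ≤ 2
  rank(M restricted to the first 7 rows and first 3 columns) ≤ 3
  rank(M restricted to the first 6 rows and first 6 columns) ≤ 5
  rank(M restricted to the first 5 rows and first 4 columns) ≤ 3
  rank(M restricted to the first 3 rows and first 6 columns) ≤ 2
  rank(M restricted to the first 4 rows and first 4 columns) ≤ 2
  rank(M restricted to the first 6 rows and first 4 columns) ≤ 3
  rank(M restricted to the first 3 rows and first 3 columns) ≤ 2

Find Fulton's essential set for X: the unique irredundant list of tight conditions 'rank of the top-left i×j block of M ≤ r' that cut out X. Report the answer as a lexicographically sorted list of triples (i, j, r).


Computing R[i][j] = min implied NW-rank bound (n=7, 9 conditions):

  i=1: 1 | 1 | 1 | 1 | 1 | 1 | 1
  i=2: 1 | 2 | 2 | 2 | 2 | 2 | 2
  i=3: 1 | 2 | 2 | 2 | 2 | 2 | 3
  i=4: 1 | 2 | 2 | 2 | 3 | 3 | 4
  i=5: 1 | 2 | 3 | 3 | 4 | 4 | 5
  i=6: 1 | 2 | 3 | 3 | 4 | 5 | 6
  i=7: 1 | 2 | 3 | 4 | 5 | 6 | 7

second differences of R give the permutation w = (1, 2, 7, 5, 3, 6, 4).

D(w) has 7 cells with 3 SE-corners; essential set:

[(3, 6, 2), (4, 4, 2), (6, 4, 3)]


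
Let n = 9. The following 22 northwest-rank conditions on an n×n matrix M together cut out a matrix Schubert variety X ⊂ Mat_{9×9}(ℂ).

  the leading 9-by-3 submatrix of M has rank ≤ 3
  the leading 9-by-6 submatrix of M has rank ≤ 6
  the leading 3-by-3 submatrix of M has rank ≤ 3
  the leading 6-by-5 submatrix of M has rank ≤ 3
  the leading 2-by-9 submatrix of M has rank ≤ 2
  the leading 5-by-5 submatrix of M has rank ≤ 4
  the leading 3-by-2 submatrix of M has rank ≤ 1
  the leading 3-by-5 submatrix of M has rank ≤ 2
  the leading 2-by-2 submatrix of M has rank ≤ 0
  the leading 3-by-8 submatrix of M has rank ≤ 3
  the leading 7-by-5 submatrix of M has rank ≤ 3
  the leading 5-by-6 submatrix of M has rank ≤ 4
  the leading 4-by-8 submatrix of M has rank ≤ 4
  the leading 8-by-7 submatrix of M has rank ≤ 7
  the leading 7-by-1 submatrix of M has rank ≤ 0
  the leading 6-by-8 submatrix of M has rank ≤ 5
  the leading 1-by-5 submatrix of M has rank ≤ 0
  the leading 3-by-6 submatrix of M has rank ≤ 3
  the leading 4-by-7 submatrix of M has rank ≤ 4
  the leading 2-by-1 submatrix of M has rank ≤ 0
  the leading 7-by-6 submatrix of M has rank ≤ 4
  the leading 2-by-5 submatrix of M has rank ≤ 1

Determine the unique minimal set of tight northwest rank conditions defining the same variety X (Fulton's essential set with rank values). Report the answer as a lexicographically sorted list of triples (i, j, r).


Computing R[i][j] = min implied NW-rank bound (n=9, 22 conditions):

  i=1: 0  0  0  0  0  1  1  1  1
  i=2: 0  0  1  1  1  2  2  2  2
  i=3: 0  1  2  2  2  3  3  3  3
  i=4: 0  1  2  3  3  4  4  4  4
  i=5: 0  1  2  3  3  4  5  5  5
  i=6: 0  1  2  3  3  4  5  5  6
  i=7: 0  1  2  3  3  4  5  6  7
  i=8: 1  2  3  4  4  5  6  7  8
  i=9: 1  2  3  4  5  6  7  8  9

second differences of R give the permutation w = (6, 3, 2, 4, 7, 9, 8, 1, 5).

Rothe diagram D(w) (16 cells), 5 SE-corners (essential conditions):

[(1, 5, 0), (2, 2, 0), (6, 8, 5), (7, 1, 0), (7, 5, 3)]


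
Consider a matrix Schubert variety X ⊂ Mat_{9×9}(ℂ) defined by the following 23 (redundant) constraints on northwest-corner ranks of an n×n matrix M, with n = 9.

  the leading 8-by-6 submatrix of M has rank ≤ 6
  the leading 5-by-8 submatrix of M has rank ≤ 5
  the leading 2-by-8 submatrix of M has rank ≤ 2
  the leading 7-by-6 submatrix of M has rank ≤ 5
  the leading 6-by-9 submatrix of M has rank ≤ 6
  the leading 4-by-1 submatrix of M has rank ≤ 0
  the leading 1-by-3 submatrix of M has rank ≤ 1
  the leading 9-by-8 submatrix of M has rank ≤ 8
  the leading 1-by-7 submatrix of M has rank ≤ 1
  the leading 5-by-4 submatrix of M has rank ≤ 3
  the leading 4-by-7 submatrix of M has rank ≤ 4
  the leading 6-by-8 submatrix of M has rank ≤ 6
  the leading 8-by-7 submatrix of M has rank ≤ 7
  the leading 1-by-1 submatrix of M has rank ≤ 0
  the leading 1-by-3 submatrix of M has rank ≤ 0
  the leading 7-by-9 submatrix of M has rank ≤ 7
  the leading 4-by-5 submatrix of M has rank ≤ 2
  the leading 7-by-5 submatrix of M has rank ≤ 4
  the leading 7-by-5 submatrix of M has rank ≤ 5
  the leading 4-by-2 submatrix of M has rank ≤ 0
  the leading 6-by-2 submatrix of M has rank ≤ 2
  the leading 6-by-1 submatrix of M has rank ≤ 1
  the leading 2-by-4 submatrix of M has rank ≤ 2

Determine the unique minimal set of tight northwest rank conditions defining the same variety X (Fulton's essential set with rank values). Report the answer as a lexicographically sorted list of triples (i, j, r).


Recovering R(i,j) via the rank-extension bound from the 23 conditions:

  row 1: 0  0  0  1  1  1  1  1  1
  row 2: 0  0  1  2  2  2  2  2  2
  row 3: 0  0  1  2  2  3  3  3  3
  row 4: 0  0  1  2  2  3  4  4  4
  row 5: 1  1  2  3  3  4  5  5  5
  row 6: 1  2  3  4  4  5  6  6  6
  row 7: 1  2  3  4  4  5  6  7  7
  row 8: 1  2  3  4  5  6  7  8  8
  row 9: 1  2  3  4  5  6  7  8  9

second differences of R give the permutation w = (4, 3, 6, 7, 1, 2, 8, 5, 9).

D(w) has 12 cells with 4 SE-corners; essential set:

[(1, 3, 0), (4, 2, 0), (4, 5, 2), (7, 5, 4)]


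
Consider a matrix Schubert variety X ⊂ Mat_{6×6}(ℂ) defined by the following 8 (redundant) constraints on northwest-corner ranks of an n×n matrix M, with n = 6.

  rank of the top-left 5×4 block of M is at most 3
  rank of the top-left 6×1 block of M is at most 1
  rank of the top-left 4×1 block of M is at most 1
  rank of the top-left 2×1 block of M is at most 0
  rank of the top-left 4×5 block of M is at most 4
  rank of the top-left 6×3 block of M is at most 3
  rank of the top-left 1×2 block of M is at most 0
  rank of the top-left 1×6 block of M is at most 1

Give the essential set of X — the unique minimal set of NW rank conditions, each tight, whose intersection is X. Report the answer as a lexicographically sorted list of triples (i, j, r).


Recovering R(i,j) via the rank-extension bound from the 8 conditions:

  0 0 1 1 1 1
  0 1 2 2 2 2
  1 2 3 3 3 3
  1 2 3 3 4 4
  1 2 3 3 4 5
  1 2 3 4 5 6

reading off 1-entries of Δ²R: w = (3, 2, 1, 5, 6, 4).

|D(w)|=5, |Ess(w)|=3:

[(1, 2, 0), (2, 1, 0), (5, 4, 3)]


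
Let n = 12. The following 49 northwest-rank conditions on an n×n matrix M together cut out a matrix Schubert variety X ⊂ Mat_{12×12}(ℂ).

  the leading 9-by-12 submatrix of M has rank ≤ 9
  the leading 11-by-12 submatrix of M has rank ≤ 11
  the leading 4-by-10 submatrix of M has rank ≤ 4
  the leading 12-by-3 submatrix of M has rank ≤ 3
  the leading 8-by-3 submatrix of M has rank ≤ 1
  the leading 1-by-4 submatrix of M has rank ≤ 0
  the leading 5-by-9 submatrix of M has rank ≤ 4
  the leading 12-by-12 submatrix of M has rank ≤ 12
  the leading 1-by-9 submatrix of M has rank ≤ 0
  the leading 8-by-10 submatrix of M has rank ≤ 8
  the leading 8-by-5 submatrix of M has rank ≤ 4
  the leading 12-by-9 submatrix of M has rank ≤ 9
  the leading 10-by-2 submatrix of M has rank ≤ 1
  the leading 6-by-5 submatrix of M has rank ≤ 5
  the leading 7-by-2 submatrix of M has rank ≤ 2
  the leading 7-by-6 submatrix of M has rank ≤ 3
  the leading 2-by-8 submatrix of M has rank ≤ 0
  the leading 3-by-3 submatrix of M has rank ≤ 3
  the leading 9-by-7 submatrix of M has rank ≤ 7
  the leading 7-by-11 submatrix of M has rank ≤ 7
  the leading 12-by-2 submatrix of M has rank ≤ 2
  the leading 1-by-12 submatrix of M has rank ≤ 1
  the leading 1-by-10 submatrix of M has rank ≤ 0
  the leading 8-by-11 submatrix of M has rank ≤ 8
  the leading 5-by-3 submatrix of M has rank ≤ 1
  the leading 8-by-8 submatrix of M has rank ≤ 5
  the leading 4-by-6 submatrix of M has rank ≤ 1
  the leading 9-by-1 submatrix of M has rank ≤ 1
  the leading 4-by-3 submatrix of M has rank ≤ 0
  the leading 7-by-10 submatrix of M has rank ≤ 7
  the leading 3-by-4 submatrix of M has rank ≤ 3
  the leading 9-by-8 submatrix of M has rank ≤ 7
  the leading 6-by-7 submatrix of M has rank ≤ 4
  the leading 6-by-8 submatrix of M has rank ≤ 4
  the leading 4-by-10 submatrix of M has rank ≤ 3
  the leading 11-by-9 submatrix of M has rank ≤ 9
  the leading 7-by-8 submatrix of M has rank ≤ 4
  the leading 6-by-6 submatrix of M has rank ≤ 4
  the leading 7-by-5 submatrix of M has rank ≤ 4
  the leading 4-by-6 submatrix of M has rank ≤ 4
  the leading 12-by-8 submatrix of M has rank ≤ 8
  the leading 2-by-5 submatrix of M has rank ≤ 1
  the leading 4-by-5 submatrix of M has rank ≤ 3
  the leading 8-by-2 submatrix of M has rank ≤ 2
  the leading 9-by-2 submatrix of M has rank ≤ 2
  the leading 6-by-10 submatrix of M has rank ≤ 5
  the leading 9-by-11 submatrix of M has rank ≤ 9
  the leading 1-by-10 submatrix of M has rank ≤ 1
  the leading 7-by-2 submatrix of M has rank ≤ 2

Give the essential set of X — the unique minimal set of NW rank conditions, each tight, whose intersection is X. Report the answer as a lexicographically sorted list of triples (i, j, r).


Rank table r_w(12×12) implied by the 49 constraints:

  i=1: 0  0  0  0  0  0  0  0  0  0  1  1
  i=2: 0  0  0  0  0  0  0  0  1  1  2  2
  i=3: 0  0  0  1  1  1  1  1  2  2  3  3
  i=4: 0  0  0  1  1  1  2  2  3  3  4  4
  i=5: 1  1  1  2  2  2  3  3  4  4  5  5
  i=6: 1  1  1  2  3  3  4  4  5  5  6  6
  i=7: 1  1  1  2  3  3  4  4  5  6  7  7
  i=8: 1  1  1  2  3  4  5  5  6  7  8  8
  i=9: 1  1  2  3  4  5  6  6  7  8  9  9
  i=10: 1  1  2  3  4  5  6  7  8  9  10  10
  i=11: 1  2  3  4  5  6  7  8  9  10  11  11
  i=12: 1  2  3  4  5  6  7  8  9  10  11  12

hence w(1..12) = (11, 9, 4, 7, 1, 5, 10, 6, 3, 8, 2, 12).

Rothe diagram D(w) (36 cells), 8 SE-corners (essential conditions):

[(1, 10, 0), (2, 8, 0), (4, 3, 0), (4, 6, 1), (7, 6, 3), (7, 8, 4), (8, 3, 1), (10, 2, 1)]


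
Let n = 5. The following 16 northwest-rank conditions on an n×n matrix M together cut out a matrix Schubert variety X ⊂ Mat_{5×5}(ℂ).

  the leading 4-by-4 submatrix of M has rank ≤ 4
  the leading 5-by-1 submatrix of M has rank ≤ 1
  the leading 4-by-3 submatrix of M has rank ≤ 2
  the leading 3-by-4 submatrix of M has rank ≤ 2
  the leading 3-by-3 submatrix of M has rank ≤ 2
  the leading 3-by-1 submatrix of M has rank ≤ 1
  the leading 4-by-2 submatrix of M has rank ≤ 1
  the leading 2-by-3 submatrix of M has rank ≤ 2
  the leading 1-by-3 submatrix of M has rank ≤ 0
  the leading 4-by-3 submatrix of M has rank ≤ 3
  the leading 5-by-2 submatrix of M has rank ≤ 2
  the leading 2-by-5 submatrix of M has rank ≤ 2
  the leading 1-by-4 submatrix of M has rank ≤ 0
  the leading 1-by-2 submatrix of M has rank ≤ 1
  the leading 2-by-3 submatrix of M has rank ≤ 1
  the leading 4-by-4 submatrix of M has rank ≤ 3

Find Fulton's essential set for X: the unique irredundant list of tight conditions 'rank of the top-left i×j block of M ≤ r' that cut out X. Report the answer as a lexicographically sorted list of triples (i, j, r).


Recovering R(i,j) via the rank-extension bound from the 16 conditions:

  i=1: 0  0  0  0  1
  i=2: 1  1  1  1  2
  i=3: 1  1  2  2  3
  i=4: 1  1  2  3  4
  i=5: 1  2  3  4  5

so w = (5, 1, 3, 4, 2).

D(w) has 6 cells with 2 SE-corners; essential set:

[(1, 4, 0), (4, 2, 1)]
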